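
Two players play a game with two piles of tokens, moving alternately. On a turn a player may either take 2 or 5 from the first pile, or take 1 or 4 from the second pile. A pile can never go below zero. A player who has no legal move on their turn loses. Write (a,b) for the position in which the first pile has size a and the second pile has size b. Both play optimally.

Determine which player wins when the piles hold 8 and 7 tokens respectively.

The second player wins.

Work bottom-up. With no move the player to move loses. Otherwise the position is W if at least one move leads to an L position for the opponent, and L if every move leads to a W.
No move ever increases a pile, so every position that can arise here has a ≤ 8 and b ≤ 7; it is enough to label the cells with 0 ≤ a ≤ 8 and 0 ≤ b ≤ 7.
Every move lowers a or b (never raises either), so fill the grid row by row in increasing a, and left to right within a row: each cell's successors are then already labelled.
      b=0  b=1  b=2  b=3  b=4  b=5  b=6  b=7
a=0:    L    W    L    W    W    L    W    L
a=1:    L    W    L    W    W    L    W    L
a=2:    W    L    W    L    W    W    L    W
a=3:    W    L    W    L    W    W    L    W
a=4:    L    W    L    W    W    L    W    L
a=5:    W    W    W    W    L    W    W    W
a=6:    W    L    W    L    W    W    L    W
a=7:    L    W    L    W    W    L    W    L
a=8:    L    W    L    W    W    L    W    L
Cells with no legal move (terminal, hence L): (0,0), (1,0).
The remaining L cells, each justified by listing all of its moves:
(0,2): the only move is to (0,1)(W), a W ⇒ L
(0,5): moves to (0,4)(W), (0,1)(W); every one is W ⇒ L
(0,7): moves to (0,6)(W), (0,3)(W); every one is W ⇒ L
(1,2): the only move is to (1,1)(W), a W ⇒ L
(1,5): moves to (1,4)(W), (1,1)(W); every one is W ⇒ L
(1,7): moves to (1,6)(W), (1,3)(W); every one is W ⇒ L
(2,1): moves to (0,1)(W), (2,0)(W); every one is W ⇒ L
(2,3): moves to (0,3)(W), (2,2)(W); every one is W ⇒ L
(2,6): moves to (0,6)(W), (2,5)(W), (2,2)(W); every one is W ⇒ L
(3,1): moves to (1,1)(W), (3,0)(W); every one is W ⇒ L
(3,3): moves to (1,3)(W), (3,2)(W); every one is W ⇒ L
(3,6): moves to (1,6)(W), (3,5)(W), (3,2)(W); every one is W ⇒ L
(4,0): the only move is to (2,0)(W), a W ⇒ L
(4,2): moves to (2,2)(W), (4,1)(W); every one is W ⇒ L
(4,5): moves to (2,5)(W), (4,4)(W), (4,1)(W); every one is W ⇒ L
(4,7): moves to (2,7)(W), (4,6)(W), (4,3)(W); every one is W ⇒ L
(5,4): moves to (3,4)(W), (0,4)(W), (5,3)(W), (5,0)(W); every one is W ⇒ L
(6,1): moves to (4,1)(W), (1,1)(W), (6,0)(W); every one is W ⇒ L
(6,3): moves to (4,3)(W), (1,3)(W), (6,2)(W); every one is W ⇒ L
(6,6): moves to (4,6)(W), (1,6)(W), (6,5)(W), (6,2)(W); every one is W ⇒ L
(7,0): moves to (5,0)(W), (2,0)(W); every one is W ⇒ L
(7,2): moves to (5,2)(W), (2,2)(W), (7,1)(W); every one is W ⇒ L
(7,5): moves to (5,5)(W), (2,5)(W), (7,4)(W), (7,1)(W); every one is W ⇒ L
(7,7): moves to (5,7)(W), (2,7)(W), (7,6)(W), (7,3)(W); every one is W ⇒ L
(8,0): moves to (6,0)(W), (3,0)(W); every one is W ⇒ L
(8,2): moves to (6,2)(W), (3,2)(W), (8,1)(W); every one is W ⇒ L
(8,5): moves to (6,5)(W), (3,5)(W), (8,4)(W), (8,1)(W); every one is W ⇒ L
(8,7): moves to (6,7)(W), (3,7)(W), (8,6)(W), (8,3)(W); every one is W ⇒ L
Every other cell has at least one move into one of the L cells above, so it is W.
Every move from (8,7) reaches a W position, so the mover loses.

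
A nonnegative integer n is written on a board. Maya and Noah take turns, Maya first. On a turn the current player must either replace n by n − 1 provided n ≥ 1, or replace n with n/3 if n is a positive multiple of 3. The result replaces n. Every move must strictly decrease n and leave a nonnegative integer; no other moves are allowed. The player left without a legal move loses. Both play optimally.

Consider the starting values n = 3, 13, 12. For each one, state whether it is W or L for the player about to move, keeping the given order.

Positions with no move are L. A position that does have a move is losing for the player to move precisely when every available move leads to a winning position for the opponent. Fill in the labels:
n=0: no move → L
n=1: reaches L-position 0 → W
n=2: only reaches 1(W), which is W → L
n=3: reaches L-position 2 → W
n=4: only reaches 3(W), which is W → L
n=5: reaches L-position 4 → W
n=6: reaches L-position 2 → W
n=7: only reaches 6(W), which is W → L
n=8: reaches L-position 7 → W
n=9: only reaches 3(W), 8(W), all W → L
n=10: reaches L-position 9 → W
n=11: only reaches 10(W), which is W → L
n=12: reaches L-position 4 → W
n=13: only reaches 12(W), which is W → L

3: W, 13: L, 12: W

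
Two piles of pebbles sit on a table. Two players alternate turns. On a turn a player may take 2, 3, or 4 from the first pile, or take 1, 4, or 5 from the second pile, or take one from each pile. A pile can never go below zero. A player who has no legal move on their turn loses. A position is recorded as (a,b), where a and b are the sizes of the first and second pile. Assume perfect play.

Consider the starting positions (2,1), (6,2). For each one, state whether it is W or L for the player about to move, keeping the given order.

Build the W/L table. Terminal = L. A non-terminal position is W if it has a move to some L; otherwise it is L.
No move ever increases a pile, so every position that can arise here has a ≤ 6 and b ≤ 2; it is enough to label the cells with 0 ≤ a ≤ 6 and 0 ≤ b ≤ 2.
Every move lowers a or b (never raises either), so fill the grid row by row in increasing a, and left to right within a row: each cell's successors are then already labelled.
      b=0  b=1  b=2
a=0:    L    W    L
a=1:    L    W    L
a=2:    W    W    W
a=3:    W    L    W
a=4:    W    L    W
a=5:    W    W    W
a=6:    L    W    L
Cells with no legal move (terminal, hence L): (0,0), (1,0).
The remaining L cells, each justified by listing all of its moves:
(0,2): →(0,1)(W) only, which is W, so L
(1,2): →(1,1)(W), (0,1)(W) — all W, so L
(3,1): →(1,1)(W), (0,1)(W), (3,0)(W), (2,0)(W) — all W, so L
(4,1): →(2,1)(W), (1,1)(W), (0,1)(W), (4,0)(W), (3,0)(W) — all W, so L
(6,0): →(4,0)(W), (3,0)(W), (2,0)(W) — all W, so L
(6,2): →(4,2)(W), (3,2)(W), (2,2)(W), (6,1)(W), (5,1)(W) — all W, so L
Every other cell has at least one move into one of the L cells above, so it is W.
(2,1): the move to (1,0) reaches an L cell, so W
(6,2): one of the L cells justified above, so L

(2,1): W, (6,2): L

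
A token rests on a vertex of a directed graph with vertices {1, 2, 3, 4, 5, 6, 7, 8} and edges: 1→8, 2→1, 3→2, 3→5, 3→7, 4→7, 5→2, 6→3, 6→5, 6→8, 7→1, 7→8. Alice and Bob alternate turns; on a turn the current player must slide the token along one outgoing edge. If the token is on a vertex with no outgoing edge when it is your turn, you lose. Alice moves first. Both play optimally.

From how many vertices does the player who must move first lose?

3

Use the standard recursion: the mover loses at a terminal position; elsewhere, the mover wins exactly when some move hands the opponent an L position.
Every edge goes from a vertex to one that appears earlier in the order 8, 1, 7, 2, 4, 5, 3, 6, so processing vertices in that order labels each vertex after all of its successors.
8: no outgoing edge → L
1: →8(L), so W
7: →8(L), so W
2: →1(W) only, which is W, so L
4: →7(W) only, which is W, so L
5: →2(L), so W
3: →2(L), so W
6: →8(L), so W
The L vertices are 2, 4, 8; that is 3 in all.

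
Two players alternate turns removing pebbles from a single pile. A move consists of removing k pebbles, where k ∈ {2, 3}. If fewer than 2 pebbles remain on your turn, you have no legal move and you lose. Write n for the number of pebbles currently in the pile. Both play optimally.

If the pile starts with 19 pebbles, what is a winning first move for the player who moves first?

Remove 3, leaving 16.

Build the W/L table. Terminal = L. A non-terminal position is W if it has a move to some L; otherwise it is L.
n=0: no move → L
n=1: no move → L
n=2: W (go to 0, an L position)
n=3: W (go to 1, an L position)
n=4: W (go to 1, an L position)
n=5: L (options 3(W), 2(W) are all W)
n=6: L (options 4(W), 3(W) are all W)
n=7: W (go to 5, an L position)
n=8: W (go to 6, an L position)
n=9: W (go to 6, an L position)
n=10: L (options 8(W), 7(W) are all W)
n=11: L (options 9(W), 8(W) are all W)
n=12: W (go to 10, an L position)
n=13: W (go to 11, an L position)
n=14: W (go to 11, an L position)
n=15: L (options 13(W), 12(W) are all W)
n=16: L (options 14(W), 13(W) are all W)
n=17: W (go to 15, an L position)
n=18: W (go to 16, an L position)
n=19: W (go to 16, an L position)
From 19, the L positions reachable in one move are: 16.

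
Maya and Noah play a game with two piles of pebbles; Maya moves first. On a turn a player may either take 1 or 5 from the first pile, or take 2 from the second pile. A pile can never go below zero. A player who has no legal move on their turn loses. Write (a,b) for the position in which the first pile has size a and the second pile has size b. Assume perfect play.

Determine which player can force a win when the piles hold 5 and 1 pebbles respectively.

Positions with no move are L. A position that does have a move is losing for the player to move precisely when every available move leads to a winning position for the opponent. Fill in the labels:
No move ever increases a pile, so every position that can arise here has a ≤ 5 and b ≤ 1; it is enough to label the cells with 0 ≤ a ≤ 5 and 0 ≤ b ≤ 1.
Every move lowers a or b (never raises either), so fill the grid row by row in increasing a, and left to right within a row: each cell's successors are then already labelled.
      b=0  b=1
a=0:    L    L
a=1:    W    W
a=2:    L    L
a=3:    W    W
a=4:    L    L
a=5:    W    W
Cells with no legal move (terminal, hence L): (0,0), (0,1).
The remaining L cells, each justified by listing all of its moves:
(2,0): →(1,0)(W) only, which is W, so L
(2,1): →(1,1)(W) only, which is W, so L
(4,0): →(3,0)(W) only, which is W, so L
(4,1): →(3,1)(W) only, which is W, so L
Every other cell has at least one move into one of the L cells above, so it is W.
The starting position (5,1) is W: Maya should move to (4,1), handing over an L position.

Maya wins.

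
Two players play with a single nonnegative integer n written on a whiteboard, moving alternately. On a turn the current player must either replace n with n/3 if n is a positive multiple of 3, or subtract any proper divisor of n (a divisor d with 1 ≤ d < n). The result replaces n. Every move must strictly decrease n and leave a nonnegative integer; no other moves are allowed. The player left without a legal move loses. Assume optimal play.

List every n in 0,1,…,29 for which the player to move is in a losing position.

Compute win/loss labels from the base case upward. A position with no move is L. Any other position is W if it can reach an L in one move, else L.
n=0: no move → L
n=1: no move → L
n=2: reaches L-position 1 → W
n=3: reaches L-position 1 → W
n=4: only reaches 2(W), 3(W), all W → L
n=5: reaches L-position 4 → W
n=6: reaches L-position 4 → W
n=7: only reaches 6(W), which is W → L
n=8: reaches L-position 4 → W
n=9: only reaches 3(W), 6(W), 8(W), all W → L
n=10: reaches L-position 9 → W
n=11: only reaches 10(W), which is W → L
n=12: reaches L-position 4 → W
n=13: only reaches 12(W), which is W → L
n=14: reaches L-position 7 → W
n=15: only reaches 5(W), 10(W), 12(W), 14(W), all W → L
n=16: reaches L-position 15 → W
n=17: only reaches 16(W), which is W → L
n=18: reaches L-position 9 → W
n=19: only reaches 18(W), which is W → L
n=20: reaches L-position 15 → W
n=21: reaches L-position 7 → W
n=22: reaches L-position 11 → W
n=23: only reaches 22(W), which is W → L
n=24: reaches L-position 23 → W
n=25: only reaches 20(W), 24(W), all W → L
n=26: reaches L-position 13 → W
n=27: reaches L-position 9 → W
n=28: only reaches 14(W), 21(W), 24(W), 26(W), 27(W), all W → L
n=29: reaches L-position 28 → W
Reading off the rows marked L gives the requested list; there are 13 such values of n.

0, 1, 4, 7, 9, 11, 13, 15, 17, 19, 23, 25, 28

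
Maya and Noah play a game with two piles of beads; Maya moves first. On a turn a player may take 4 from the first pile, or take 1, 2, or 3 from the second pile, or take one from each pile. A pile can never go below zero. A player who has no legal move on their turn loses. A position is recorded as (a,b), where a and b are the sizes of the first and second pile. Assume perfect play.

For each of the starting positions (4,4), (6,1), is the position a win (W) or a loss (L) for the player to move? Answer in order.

(4,4): W, (6,1): L

Use the standard recursion: the mover loses at a terminal position; elsewhere, the mover wins exactly when some move hands the opponent an L position.
No move ever increases a pile, so every position that can arise here has a ≤ 6 and b ≤ 4; it is enough to label the cells with 0 ≤ a ≤ 6 and 0 ≤ b ≤ 4.
Every move lowers a or b (never raises either), so fill the grid row by row in increasing a, and left to right within a row: each cell's successors are then already labelled.
      b=0  b=1  b=2  b=3  b=4
a=0:    L    W    W    W    L
a=1:    L    W    W    W    L
a=2:    L    W    W    W    L
a=3:    L    W    W    W    L
a=4:    W    W    L    W    W
a=5:    W    L    W    W    W
a=6:    W    L    W    W    W
Cells with no legal move (terminal, hence L): (0,0), (1,0), (2,0), (3,0).
The remaining L cells, each justified by listing all of its moves:
(0,4): →(0,3)(W), (0,2)(W), (0,1)(W) — all W, so L
(1,4): →(1,3)(W), (1,2)(W), (1,1)(W), (0,3)(W) — all W, so L
(2,4): →(2,3)(W), (2,2)(W), (2,1)(W), (1,3)(W) — all W, so L
(3,4): →(3,3)(W), (3,2)(W), (3,1)(W), (2,3)(W) — all W, so L
(4,2): →(0,2)(W), (4,1)(W), (4,0)(W), (3,1)(W) — all W, so L
(5,1): →(1,1)(W), (5,0)(W), (4,0)(W) — all W, so L
(6,1): →(2,1)(W), (6,0)(W), (5,0)(W) — all W, so L
Every other cell has at least one move into one of the L cells above, so it is W.
(4,4): the move to (0,4) reaches an L cell, so W
(6,1): one of the L cells justified above, so L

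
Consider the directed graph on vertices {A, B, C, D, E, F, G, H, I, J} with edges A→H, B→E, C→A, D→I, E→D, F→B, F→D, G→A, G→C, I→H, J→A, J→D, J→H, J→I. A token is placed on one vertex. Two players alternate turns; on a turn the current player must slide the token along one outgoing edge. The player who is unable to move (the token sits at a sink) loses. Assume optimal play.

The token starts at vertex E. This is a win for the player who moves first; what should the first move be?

Move to D.

Build the W/L table. Terminal = L. A non-terminal position is W if it has a move to some L; otherwise it is L.
Every edge goes from a vertex to one that appears earlier in the order H, I, A, D, J, C, E, G, B, F, so processing vertices in that order labels each vertex after all of its successors.
H: no outgoing edge → L
I: can move to H, which is L ⇒ W
A: can move to H, which is L ⇒ W
D: the only move is to I(W), a W ⇒ L
J: can move to D, which is L ⇒ W
C: the only move is to A(W), a W ⇒ L
E: can move to D, which is L ⇒ W
G: can move to C, which is L ⇒ W
B: the only move is to E(W), a W ⇒ L
F: can move to B, which is L ⇒ W
From E, the L positions reachable in one move are: D.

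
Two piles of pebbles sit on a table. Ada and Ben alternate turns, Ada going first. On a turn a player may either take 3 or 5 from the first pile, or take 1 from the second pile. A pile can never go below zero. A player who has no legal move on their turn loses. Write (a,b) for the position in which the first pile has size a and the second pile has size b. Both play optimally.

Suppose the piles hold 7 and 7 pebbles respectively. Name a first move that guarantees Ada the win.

Positions with no move are L. A position that does have a move is losing for the player to move precisely when every available move leads to a winning position for the opponent. Fill in the labels:
No move ever increases a pile, so every position that can arise here has a ≤ 7 and b ≤ 7; it is enough to label the cells with 0 ≤ a ≤ 7 and 0 ≤ b ≤ 7.
Every move lowers a or b (never raises either), so fill the grid row by row in increasing a, and left to right within a row: each cell's successors are then already labelled.
      b=0  b=1  b=2  b=3  b=4  b=5  b=6  b=7
a=0:    L    W    L    W    L    W    L    W
a=1:    L    W    L    W    L    W    L    W
a=2:    L    W    L    W    L    W    L    W
a=3:    W    L    W    L    W    L    W    L
a=4:    W    L    W    L    W    L    W    L
a=5:    W    L    W    L    W    L    W    L
a=6:    W    W    W    W    W    W    W    W
a=7:    W    W    W    W    W    W    W    W
Cells with no legal move (terminal, hence L): (0,0), (1,0), (2,0).
The remaining L cells, each justified by listing all of its moves:
(0,2): L (sole option (0,1)(W) is W)
(0,4): L (sole option (0,3)(W) is W)
(0,6): L (sole option (0,5)(W) is W)
(1,2): L (sole option (1,1)(W) is W)
(1,4): L (sole option (1,3)(W) is W)
(1,6): L (sole option (1,5)(W) is W)
(2,2): L (sole option (2,1)(W) is W)
(2,4): L (sole option (2,3)(W) is W)
(2,6): L (sole option (2,5)(W) is W)
(3,1): L (options (0,1)(W), (3,0)(W) are all W)
(3,3): L (options (0,3)(W), (3,2)(W) are all W)
(3,5): L (options (0,5)(W), (3,4)(W) are all W)
(3,7): L (options (0,7)(W), (3,6)(W) are all W)
(4,1): L (options (1,1)(W), (4,0)(W) are all W)
(4,3): L (options (1,3)(W), (4,2)(W) are all W)
(4,5): L (options (1,5)(W), (4,4)(W) are all W)
(4,7): L (options (1,7)(W), (4,6)(W) are all W)
(5,1): L (options (2,1)(W), (0,1)(W), (5,0)(W) are all W)
(5,3): L (options (2,3)(W), (0,3)(W), (5,2)(W) are all W)
(5,5): L (options (2,5)(W), (0,5)(W), (5,4)(W) are all W)
(5,7): L (options (2,7)(W), (0,7)(W), (5,6)(W) are all W)
Every other cell has at least one move into one of the L cells above, so it is W.
From (7,7), the L positions reachable in one move are: (4,7).

Move to (4,7).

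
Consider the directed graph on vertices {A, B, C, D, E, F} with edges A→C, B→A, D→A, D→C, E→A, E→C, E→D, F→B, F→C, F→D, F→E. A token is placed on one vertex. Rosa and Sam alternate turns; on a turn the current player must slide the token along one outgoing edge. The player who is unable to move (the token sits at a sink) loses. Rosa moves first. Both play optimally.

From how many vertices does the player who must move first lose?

Build the W/L table. Terminal = L. A non-terminal position is W if it has a move to some L; otherwise it is L.
Every edge goes from a vertex to one that appears earlier in the order C, A, D, E, B, F, so processing vertices in that order labels each vertex after all of its successors.
C: no outgoing edge → L
A: →C(L), so W
D: →C(L), so W
E: →C(L), so W
B: →A(W) only, which is W, so L
F: →B(L), so W
The L vertices are B, C; that is 2 in all.

2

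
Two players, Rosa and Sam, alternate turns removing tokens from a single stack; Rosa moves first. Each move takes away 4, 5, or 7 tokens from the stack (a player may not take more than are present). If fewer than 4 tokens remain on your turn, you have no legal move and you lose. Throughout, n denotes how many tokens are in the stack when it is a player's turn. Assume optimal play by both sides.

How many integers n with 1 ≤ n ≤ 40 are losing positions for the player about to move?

Compute win/loss labels from the base case upward. A position with no move is L. Any other position is W if it can reach an L in one move, else L.
n=0: no move → L
n=1: no move → L
n=2: no move → L
n=3: no move → L
n=4: can move to 0, which is L ⇒ W
n=5: can move to 1, which is L ⇒ W
n=6: can move to 2, which is L ⇒ W
n=7: can move to 3, which is L ⇒ W
n=8: can move to 3, which is L ⇒ W
n=9: can move to 2, which is L ⇒ W
n=10: can move to 3, which is L ⇒ W
n=11: moves to 7(W), 6(W), 4(W); every one is W ⇒ L
n=12: moves to 8(W), 7(W), 5(W); every one is W ⇒ L
n=13: moves to 9(W), 8(W), 6(W); every one is W ⇒ L
n=14: moves to 10(W), 9(W), 7(W); every one is W ⇒ L
n=15: can move to 11, which is L ⇒ W
n=16: can move to 12, which is L ⇒ W
n=17: can move to 13, which is L ⇒ W
n=18: can move to 14, which is L ⇒ W
n=19: can move to 14, which is L ⇒ W
n=20: can move to 13, which is L ⇒ W
n=21: can move to 14, which is L ⇒ W
n=22: moves to 18(W), 17(W), 15(W); every one is W ⇒ L
n=23: moves to 19(W), 18(W), 16(W); every one is W ⇒ L
n=24: moves to 20(W), 19(W), 17(W); every one is W ⇒ L
n=25: moves to 21(W), 20(W), 18(W); every one is W ⇒ L
n=26: can move to 22, which is L ⇒ W
n=27: can move to 23, which is L ⇒ W
n=28: can move to 24, which is L ⇒ W
n=29: can move to 25, which is L ⇒ W
n=30: can move to 25, which is L ⇒ W
n=31: can move to 24, which is L ⇒ W
n=32: can move to 25, which is L ⇒ W
n=33: moves to 29(W), 28(W), 26(W); every one is W ⇒ L
n=34: moves to 30(W), 29(W), 27(W); every one is W ⇒ L
n=35: moves to 31(W), 30(W), 28(W); every one is W ⇒ L
n=36: moves to 32(W), 31(W), 29(W); every one is W ⇒ L
n=37: can move to 33, which is L ⇒ W
n=38: can move to 34, which is L ⇒ W
n=39: can move to 35, which is L ⇒ W
n=40: can move to 36, which is L ⇒ W
L entries with 1 ≤ n ≤ 40 (n=0 is outside the asked range and is not counted): n = 1, 2, 3, 11, 12, 13, 14, 22, 23, 24, 25, 33, 34, 35, 36; that makes 15.

15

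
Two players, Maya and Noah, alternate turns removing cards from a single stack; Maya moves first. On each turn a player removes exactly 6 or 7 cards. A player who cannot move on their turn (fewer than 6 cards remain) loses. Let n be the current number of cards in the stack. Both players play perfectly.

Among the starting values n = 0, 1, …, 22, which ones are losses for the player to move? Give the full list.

Classify positions by backward induction: terminal positions (no move available) are L. From any other position, the mover wins iff some move reaches an L.
n=0: no move → L
n=1: no move → L
n=2: no move → L
n=3: no move → L
n=4: no move → L
n=5: no move → L
n=6: reaches L-position 0 → W
n=7: reaches L-position 1 → W
n=8: reaches L-position 2 → W
n=9: reaches L-position 3 → W
n=10: reaches L-position 4 → W
n=11: reaches L-position 5 → W
n=12: reaches L-position 5 → W
n=13: only reaches 7(W), 6(W), all W → L
n=14: only reaches 8(W), 7(W), all W → L
n=15: only reaches 9(W), 8(W), all W → L
n=16: only reaches 10(W), 9(W), all W → L
n=17: only reaches 11(W), 10(W), all W → L
n=18: only reaches 12(W), 11(W), all W → L
n=19: reaches L-position 13 → W
n=20: reaches L-position 14 → W
n=21: reaches L-position 15 → W
n=22: reaches L-position 16 → W
Reading off the rows marked L gives the requested list; there are 12 such values of n.

0, 1, 2, 3, 4, 5, 13, 14, 15, 16, 17, 18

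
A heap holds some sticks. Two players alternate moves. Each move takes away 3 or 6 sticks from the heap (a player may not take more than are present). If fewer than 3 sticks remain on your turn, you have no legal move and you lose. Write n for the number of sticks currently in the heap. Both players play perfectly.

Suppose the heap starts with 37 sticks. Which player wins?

Use the standard recursion: the mover loses at a terminal position; elsewhere, the mover wins exactly when some move hands the opponent an L position.
n=0: no move → L
n=1: no move → L
n=2: no move → L
n=3: W (go to 0, an L position)
n=4: W (go to 1, an L position)
n=5: W (go to 2, an L position)
n=6: W (go to 0, an L position)
n=7: W (go to 1, an L position)
n=8: W (go to 2, an L position)
n=9: L (options 6(W), 3(W) are all W)
n=10: L (options 7(W), 4(W) are all W)
n=11: L (options 8(W), 5(W) are all W)
n=12: W (go to 9, an L position)
n=13: W (go to 10, an L position)
n=14: W (go to 11, an L position)
n=15: W (go to 9, an L position)
n=16: W (go to 10, an L position)
n=17: W (go to 11, an L position)
n=18: L (options 15(W), 12(W) are all W)
n=19: L (options 16(W), 13(W) are all W)
n=20: L (options 17(W), 14(W) are all W)
n=21: W (go to 18, an L position)
n=22: W (go to 19, an L position)
n=23: W (go to 20, an L position)
n=24: W (go to 18, an L position)
n=25: W (go to 19, an L position)
n=26: W (go to 20, an L position)
n=27: L (options 24(W), 21(W) are all W)
n=28: L (options 25(W), 22(W) are all W)
n=29: L (options 26(W), 23(W) are all W)
n=30: W (go to 27, an L position)
n=31: W (go to 28, an L position)
n=32: W (go to 29, an L position)
n=33: W (go to 27, an L position)
n=34: W (go to 28, an L position)
n=35: W (go to 29, an L position)
n=36: L (options 33(W), 30(W) are all W)
n=37: L (options 34(W), 31(W) are all W)
The starting position 37 is L: whatever the player to move does, the opponent receives a W position.

The second player wins.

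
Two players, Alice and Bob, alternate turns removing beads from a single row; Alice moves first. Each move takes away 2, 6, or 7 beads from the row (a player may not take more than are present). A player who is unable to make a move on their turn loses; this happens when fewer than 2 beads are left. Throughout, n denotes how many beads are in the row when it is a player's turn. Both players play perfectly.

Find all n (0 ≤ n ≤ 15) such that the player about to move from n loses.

0, 1, 4, 5, 9, 13, 14

Compute win/loss labels from the base case upward. A position with no move is L. Any other position is W if it can reach an L in one move, else L.
n=0: no move → L
n=1: no move → L
n=2: W (go to 0, an L position)
n=3: W (go to 1, an L position)
n=4: L (sole option 2(W) is W)
n=5: L (sole option 3(W) is W)
n=6: W (go to 4, an L position)
n=7: W (go to 5, an L position)
n=8: W (go to 1, an L position)
n=9: L (options 7(W), 3(W), 2(W) are all W)
n=10: W (go to 4, an L position)
n=11: W (go to 9, an L position)
n=12: W (go to 5, an L position)
n=13: L (options 11(W), 7(W), 6(W) are all W)
n=14: L (options 12(W), 8(W), 7(W) are all W)
n=15: W (go to 13, an L position)
The losing starting values of n are exactly the entries labelled L in this table (7 of them).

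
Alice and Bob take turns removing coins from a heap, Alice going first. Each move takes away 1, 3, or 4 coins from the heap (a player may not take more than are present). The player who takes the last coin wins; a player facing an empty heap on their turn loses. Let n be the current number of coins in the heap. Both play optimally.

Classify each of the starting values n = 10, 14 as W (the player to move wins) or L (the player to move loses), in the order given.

Build the W/L table. Terminal = L. A non-terminal position is W if it has a move to some L; otherwise it is L.
n=0: no move → L
n=1: reaches L-position 0 → W
n=2: only reaches 1(W), which is W → L
n=3: reaches L-position 2 → W
n=4: reaches L-position 0 → W
n=5: reaches L-position 2 → W
n=6: reaches L-position 2 → W
n=7: only reaches 6(W), 4(W), 3(W), all W → L
n=8: reaches L-position 7 → W
n=9: only reaches 8(W), 6(W), 5(W), all W → L
n=10: reaches L-position 9 → W
n=11: reaches L-position 7 → W
n=12: reaches L-position 9 → W
n=13: reaches L-position 9 → W
n=14: only reaches 13(W), 11(W), 10(W), all W → L

10: W, 14: L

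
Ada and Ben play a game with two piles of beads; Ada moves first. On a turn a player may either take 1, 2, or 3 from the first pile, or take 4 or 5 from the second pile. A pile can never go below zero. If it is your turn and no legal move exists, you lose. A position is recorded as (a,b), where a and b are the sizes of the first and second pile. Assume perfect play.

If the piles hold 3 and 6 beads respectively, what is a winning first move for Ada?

Label each position W (a win for the player to move) or L (a loss). A position with no legal move is L; any other position is W exactly when some move reaches an L, and L when every move reaches a W.
No move ever increases a pile, so every position that can arise here has a ≤ 3 and b ≤ 6; it is enough to label the cells with 0 ≤ a ≤ 3 and 0 ≤ b ≤ 6.
Every move lowers a or b (never raises either), so fill the grid row by row in increasing a, and left to right within a row: each cell's successors are then already labelled.
      b=0  b=1  b=2  b=3  b=4  b=5  b=6
a=0:    L    L    L    L    W    W    W
a=1:    W    W    W    W    L    L    L
a=2:    W    W    W    W    W    W    W
a=3:    W    W    W    W    W    W    W
Cells with no legal move (terminal, hence L): (0,0), (0,1), (0,2), (0,3).
The remaining L cells, each justified by listing all of its moves:
(1,4): only reaches (0,4)(W), (1,0)(W), all W → L
(1,5): only reaches (0,5)(W), (1,1)(W), (1,0)(W), all W → L
(1,6): only reaches (0,6)(W), (1,2)(W), (1,1)(W), all W → L
Every other cell has at least one move into one of the L cells above, so it is W.
From (3,6), the L positions reachable in one move are: (1,6).

Move to (1,6).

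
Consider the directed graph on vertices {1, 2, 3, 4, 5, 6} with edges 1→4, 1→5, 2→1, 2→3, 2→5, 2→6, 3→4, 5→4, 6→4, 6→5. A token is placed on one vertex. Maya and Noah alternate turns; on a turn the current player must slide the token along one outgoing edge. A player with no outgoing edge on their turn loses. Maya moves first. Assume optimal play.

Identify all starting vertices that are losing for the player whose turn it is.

2, 4

Label each position W (a win for the player to move) or L (a loss). A position with no legal move is L; any other position is W exactly when some move reaches an L, and L when every move reaches a W.
Every edge goes from a vertex to one that appears earlier in the order 4, 3, 5, 1, 6, 2, so processing vertices in that order labels each vertex after all of its successors.
4: no outgoing edge → L
3: can move to 4, which is L ⇒ W
5: can move to 4, which is L ⇒ W
1: can move to 4, which is L ⇒ W
6: can move to 4, which is L ⇒ W
2: moves to 6(W), 1(W), 5(W), 3(W); every one is W ⇒ L
Reading off the rows marked L gives the requested list; there are 2 such vertices.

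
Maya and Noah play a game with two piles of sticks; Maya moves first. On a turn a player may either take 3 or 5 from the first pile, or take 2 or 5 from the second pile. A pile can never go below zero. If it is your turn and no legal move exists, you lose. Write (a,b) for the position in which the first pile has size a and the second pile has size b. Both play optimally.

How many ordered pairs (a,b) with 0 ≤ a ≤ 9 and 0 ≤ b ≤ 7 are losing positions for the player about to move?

31

Build the W/L table. Terminal = L. A non-terminal position is W if it has a move to some L; otherwise it is L.
Every move lowers a or b (never raises either), so fill the grid row by row in increasing a, and left to right within a row: each cell's successors are then already labelled.
      b=0  b=1  b=2  b=3  b=4  b=5  b=6  b=7
a=0:    L    L    W    W    L    W    W    L
a=1:    L    L    W    W    L    W    W    L
a=2:    L    L    W    W    L    W    W    L
a=3:    W    W    L    L    W    W    L    W
a=4:    W    W    L    L    W    W    L    W
a=5:    W    W    L    L    W    W    L    W
a=6:    W    W    W    W    W    L    W    W
a=7:    W    W    W    W    W    L    W    W
a=8:    L    L    W    W    L    W    W    L
a=9:    L    L    W    W    L    W    W    L
Cells with no legal move (terminal, hence L): (0,0), (0,1), (1,0), (1,1), (2,0), (2,1).
The remaining L cells, each justified by listing all of its moves:
(0,4): the only move is to (0,2)(W), a W ⇒ L
(0,7): moves to (0,5)(W), (0,2)(W); every one is W ⇒ L
(1,4): the only move is to (1,2)(W), a W ⇒ L
(1,7): moves to (1,5)(W), (1,2)(W); every one is W ⇒ L
(2,4): the only move is to (2,2)(W), a W ⇒ L
(2,7): moves to (2,5)(W), (2,2)(W); every one is W ⇒ L
(3,2): moves to (0,2)(W), (3,0)(W); every one is W ⇒ L
(3,3): moves to (0,3)(W), (3,1)(W); every one is W ⇒ L
(3,6): moves to (0,6)(W), (3,4)(W), (3,1)(W); every one is W ⇒ L
(4,2): moves to (1,2)(W), (4,0)(W); every one is W ⇒ L
(4,3): moves to (1,3)(W), (4,1)(W); every one is W ⇒ L
(4,6): moves to (1,6)(W), (4,4)(W), (4,1)(W); every one is W ⇒ L
(5,2): moves to (2,2)(W), (0,2)(W), (5,0)(W); every one is W ⇒ L
(5,3): moves to (2,3)(W), (0,3)(W), (5,1)(W); every one is W ⇒ L
(5,6): moves to (2,6)(W), (0,6)(W), (5,4)(W), (5,1)(W); every one is W ⇒ L
(6,5): moves to (3,5)(W), (1,5)(W), (6,3)(W), (6,0)(W); every one is W ⇒ L
(7,5): moves to (4,5)(W), (2,5)(W), (7,3)(W), (7,0)(W); every one is W ⇒ L
(8,0): moves to (5,0)(W), (3,0)(W); every one is W ⇒ L
(8,1): moves to (5,1)(W), (3,1)(W); every one is W ⇒ L
(8,4): moves to (5,4)(W), (3,4)(W), (8,2)(W); every one is W ⇒ L
(8,7): moves to (5,7)(W), (3,7)(W), (8,5)(W), (8,2)(W); every one is W ⇒ L
(9,0): moves to (6,0)(W), (4,0)(W); every one is W ⇒ L
(9,1): moves to (6,1)(W), (4,1)(W); every one is W ⇒ L
(9,4): moves to (6,4)(W), (4,4)(W), (9,2)(W); every one is W ⇒ L
(9,7): moves to (6,7)(W), (4,7)(W), (9,5)(W), (9,2)(W); every one is W ⇒ L
Every other cell has at least one move into one of the L cells above, so it is W.
L cells per row: a=0: 4, a=1: 4, a=2: 4, a=3: 3, a=4: 3, a=5: 3, a=6: 1, a=7: 1, a=8: 4, a=9: 4; total 31.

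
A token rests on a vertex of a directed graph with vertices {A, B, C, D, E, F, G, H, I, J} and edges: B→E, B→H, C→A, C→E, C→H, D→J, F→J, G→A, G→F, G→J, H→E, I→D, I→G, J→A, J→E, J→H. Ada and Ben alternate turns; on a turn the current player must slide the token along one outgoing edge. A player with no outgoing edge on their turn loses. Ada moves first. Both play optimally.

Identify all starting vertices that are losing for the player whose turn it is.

A, D, E, F

Positions with no move are L. A position that does have a move is losing for the player to move precisely when every available move leads to a winning position for the opponent. Fill in the labels:
Every edge goes from a vertex to one that appears earlier in the order E, A, H, C, J, B, F, G, D, I, so processing vertices in that order labels each vertex after all of its successors.
E: no outgoing edge → L
A: no outgoing edge → L
H: →E(L), so W
C: →A(L), so W
J: →A(L), so W
B: →E(L), so W
F: →J(W) only, which is W, so L
G: →F(L), so W
D: →J(W) only, which is W, so L
I: →D(L), so W
The losing starting vertices are exactly the entries labelled L in this table (4 of them).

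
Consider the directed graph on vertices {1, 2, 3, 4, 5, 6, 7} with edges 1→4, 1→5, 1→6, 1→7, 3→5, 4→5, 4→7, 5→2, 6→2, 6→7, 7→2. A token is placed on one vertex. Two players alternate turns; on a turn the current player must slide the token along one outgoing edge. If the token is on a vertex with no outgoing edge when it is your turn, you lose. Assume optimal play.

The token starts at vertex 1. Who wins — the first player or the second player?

The first player wins.

Label each position W (a win for the player to move) or L (a loss). A position with no legal move is L; any other position is W exactly when some move reaches an L, and L when every move reaches a W.
Every edge goes from a vertex to one that appears earlier in the order 2, 7, 5, 3, 6, 4, 1, so processing vertices in that order labels each vertex after all of its successors.
2: no outgoing edge → L
7: W (go to 2, an L position)
5: W (go to 2, an L position)
3: L (sole option 5(W) is W)
6: W (go to 2, an L position)
4: L (options 5(W), 7(W) are all W)
1: W (go to 4, an L position)
From 1 the player to move can move to 4, reaching an L position.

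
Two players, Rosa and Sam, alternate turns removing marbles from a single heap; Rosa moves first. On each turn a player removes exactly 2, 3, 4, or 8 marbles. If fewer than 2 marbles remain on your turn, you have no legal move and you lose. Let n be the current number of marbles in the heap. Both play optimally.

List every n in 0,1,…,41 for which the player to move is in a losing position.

Work bottom-up. With no move the player to move loses. Otherwise the position is W if at least one move leads to an L position for the opponent, and L if every move leads to a W.
n=0: no move → L
n=1: no move → L
n=2: →0(L), so W
n=3: →1(L), so W
n=4: →1(L), so W
n=5: →1(L), so W
n=6: →4(W), 3(W), 2(W) — all W, so L
n=7: →5(W), 4(W), 3(W) — all W, so L
n=8: →6(L), so W
n=9: →7(L), so W
n=10: →7(L), so W
n=11: →7(L), so W
n=12: →10(W), 9(W), 8(W), 4(W) — all W, so L
n=13: →11(W), 10(W), 9(W), 5(W) — all W, so L
n=14: →12(L), so W
n=15: →13(L), so W
n=16: →13(L), so W
n=17: →13(L), so W
n=18: →16(W), 15(W), 14(W), 10(W) — all W, so L
n=19: →17(W), 16(W), 15(W), 11(W) — all W, so L
n=20: →18(L), so W
n=21: →19(L), so W
n=22: →19(L), so W
n=23: →19(L), so W
n=24: →22(W), 21(W), 20(W), 16(W) — all W, so L
n=25: →23(W), 22(W), 21(W), 17(W) — all W, so L
n=26: →24(L), so W
n=27: →25(L), so W
n=28: →25(L), so W
n=29: →25(L), so W
n=30: →28(W), 27(W), 26(W), 22(W) — all W, so L
n=31: →29(W), 28(W), 27(W), 23(W) — all W, so L
n=32: →30(L), so W
n=33: →31(L), so W
n=34: →31(L), so W
n=35: →31(L), so W
n=36: →34(W), 33(W), 32(W), 28(W) — all W, so L
n=37: →35(W), 34(W), 33(W), 29(W) — all W, so L
n=38: →36(L), so W
n=39: →37(L), so W
n=40: →37(L), so W
n=41: →37(L), so W
The losing starting values of n are exactly the entries labelled L in this table (14 of them).

0, 1, 6, 7, 12, 13, 18, 19, 24, 25, 30, 31, 36, 37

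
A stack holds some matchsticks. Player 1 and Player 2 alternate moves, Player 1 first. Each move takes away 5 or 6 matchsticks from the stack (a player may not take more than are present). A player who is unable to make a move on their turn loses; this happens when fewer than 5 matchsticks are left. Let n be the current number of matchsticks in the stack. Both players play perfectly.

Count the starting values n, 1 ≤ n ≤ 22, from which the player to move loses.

10

Use the standard recursion: the mover loses at a terminal position; elsewhere, the mover wins exactly when some move hands the opponent an L position.
n=0: no move → L
n=1: no move → L
n=2: no move → L
n=3: no move → L
n=4: no move → L
n=5: W (go to 0, an L position)
n=6: W (go to 1, an L position)
n=7: W (go to 2, an L position)
n=8: W (go to 3, an L position)
n=9: W (go to 4, an L position)
n=10: W (go to 4, an L position)
n=11: L (options 6(W), 5(W) are all W)
n=12: L (options 7(W), 6(W) are all W)
n=13: L (options 8(W), 7(W) are all W)
n=14: L (options 9(W), 8(W) are all W)
n=15: L (options 10(W), 9(W) are all W)
n=16: W (go to 11, an L position)
n=17: W (go to 12, an L position)
n=18: W (go to 13, an L position)
n=19: W (go to 14, an L position)
n=20: W (go to 15, an L position)
n=21: W (go to 15, an L position)
n=22: L (options 17(W), 16(W) are all W)
L entries with 1 ≤ n ≤ 22 (n=0 is outside the asked range and is not counted): n = 1, 2, 3, 4, 11, 12, 13, 14, 15, 22; that makes 10.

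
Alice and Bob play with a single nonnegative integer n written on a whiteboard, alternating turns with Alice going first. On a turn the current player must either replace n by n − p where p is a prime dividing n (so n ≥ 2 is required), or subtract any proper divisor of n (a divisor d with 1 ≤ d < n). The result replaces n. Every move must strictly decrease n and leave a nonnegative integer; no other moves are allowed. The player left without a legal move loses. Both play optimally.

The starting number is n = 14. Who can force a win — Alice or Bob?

Classify positions by backward induction: terminal positions (no move available) are L. From any other position, the mover wins iff some move reaches an L.
n=0: no move → L
n=1: no move → L
n=2: can move to 0, which is L ⇒ W
n=3: can move to 0, which is L ⇒ W
n=4: moves to 2(W), 3(W); every one is W ⇒ L
n=5: can move to 0, which is L ⇒ W
n=6: can move to 4, which is L ⇒ W
n=7: can move to 0, which is L ⇒ W
n=8: can move to 4, which is L ⇒ W
n=9: moves to 6(W), 8(W); every one is W ⇒ L
n=10: can move to 9, which is L ⇒ W
n=11: can move to 0, which is L ⇒ W
n=12: can move to 9, which is L ⇒ W
n=13: can move to 0, which is L ⇒ W
n=14: moves to 7(W), 12(W), 13(W); every one is W ⇒ L
Every move from 14 reaches a W position, so the mover loses.

Bob wins.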